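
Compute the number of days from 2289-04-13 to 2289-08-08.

117

April 2289: 30 − 13 = 17 days remain.
Then May (31), June (30), July (31): 31 + 30 + 31 = 92 days.
August 1–8, 2289: 8 days.
Total: 17 + 92 + 8 = 117 days.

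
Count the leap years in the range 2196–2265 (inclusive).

17

Years divisible by 4: 2196, 2200, …, 2264 — 18 in all.
Of these, 2200 is divisible by 100 but not 400, so not leap.
Leap years: 18 − 1 = 17.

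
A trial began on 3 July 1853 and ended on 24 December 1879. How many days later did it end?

9670

From July 3, 1853 to July 3, 1879: 26 years, of which 6 contain a Feb 29 — 20×365 + 6×366 = 9496 days.
July 1879: 31 − 3 = 28 days remain.
Then August (31), September (30), October (31), November (30): 31 + 30 + 31 + 30 = 122 days.
December 1–24, 1879: 24 days.
Residual: 174 days.
Total: 9670 days.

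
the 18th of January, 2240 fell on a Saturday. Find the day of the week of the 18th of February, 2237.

Saturday

Count forward from the earlier date (February 18, 2237) to the later (January 18, 2240):
February 18, 2237 → February 18, 2238: 365 days.
February 18, 2238 → February 18, 2239: 365 days.
February 2239: 28 − 18 = 10 days remain (2239 is not a leap year, so February has 28 days).
Then 10 full months totalling 306 days.
January 1–18, 2240: 18 days.
Residual: 334 days.
Total: 1064 days.
1064 is a multiple of 7, so the 18th of February, 2237 falls on the same weekday: Saturday.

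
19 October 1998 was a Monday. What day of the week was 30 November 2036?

From October 19, 1998 to October 19, 2036: 38 years, of which 10 contain a Feb 29 — 28×365 + 10×366 = 13880 days.
(2000 is a leap year (divisible by 400).)
October 2036: 31 − 19 = 12 days remain.
November 1–30, 2036: 30 days.
Residual: 42 days.
Total: 13922 days.
13922 mod 7 = 6, so 6 days after Monday is Sunday.

Sunday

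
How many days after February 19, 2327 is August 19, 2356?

Day-of-year of February 19, 2327: 50.
Day-of-year of August 19, 2356: 232.
2327 has 365 days, so 365 − 50 = 315 days remain in 2327.
Full years 2328–2355: 21 common + 7 leap = 21×365 + 7×366 = 10227 days.
Total: 315 + 10227 + 232 = 10774 days.

10774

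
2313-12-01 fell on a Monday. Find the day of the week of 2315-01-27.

Wednesday

Day-of-year of December 1, 2313: 335.
Day-of-year of January 27, 2315: 27.
2313 has 365 days, so 365 − 335 = 30 days remain in 2313.
Full years: 2314: 365. Sum = 365.
Total: 30 + 365 + 27 = 422 days.
422 mod 7 = 2, so 2 days after Monday is Wednesday.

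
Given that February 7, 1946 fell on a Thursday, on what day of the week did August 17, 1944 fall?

Thursday

Count forward from the earlier date (August 17, 1944) to the later (February 7, 1946):
Day-of-year of August 17, 1944: 230.
Day-of-year of February 7, 1946: 38.
1944 has 366 days, so 366 − 230 = 136 days remain in 1944.
Full years: 1945: 365. Sum = 365.
Total: 136 + 365 + 38 = 539 days.
539 is a multiple of 7, so August 17, 1944 falls on the same weekday: Thursday.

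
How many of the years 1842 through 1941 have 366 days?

Years divisible by 4: 1844, 1848, …, 1940 — 25 in all.
Of these, 1900 is divisible by 100 but not 400, so not leap.
Leap years: 25 − 1 = 24.

24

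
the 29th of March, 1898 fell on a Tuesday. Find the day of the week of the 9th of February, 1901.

Saturday

Day-of-year of March 29, 1898: 88.
Day-of-year of February 9, 1901: 40.
1898 has 365 days, so 365 − 88 = 277 days remain in 1898.
Full years: 1899: 365; 1900: 365. Sum = 730.
Total: 277 + 730 + 40 = 1047 days.
1047 mod 7 = 4, so 4 days after Tuesday is Saturday.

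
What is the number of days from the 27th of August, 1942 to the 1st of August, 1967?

Day-of-year of August 27, 1942: 239.
Day-of-year of August 1, 1967: 213.
1942 has 365 days, so 365 − 239 = 126 days remain in 1942.
Full years 1943–1966: 18 common + 6 leap = 18×365 + 6×366 = 8766 days.
Total: 126 + 8766 + 213 = 9105 days.

9105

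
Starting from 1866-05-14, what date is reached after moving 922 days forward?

1868-11-21

Count 922 days after May 14, 1866:
Day-of-year of May 14, 1866: 134.
Day-of-year of November 21, 1868: 326.
1866 has 365 days, so 365 − 134 = 231 days remain in 1866.
Full years: 1867: 365. Sum = 365.
Total: 231 + 365 + 326 = 922 days.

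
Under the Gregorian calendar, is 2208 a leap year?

Yes

2208 is a leap year.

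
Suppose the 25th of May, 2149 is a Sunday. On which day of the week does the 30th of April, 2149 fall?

Count forward from the earlier date (April 30, 2149) to the later (May 25, 2149):
April 2149: 30 − 30 = 0 days remain.
May 1–25, 2149: 25 days.
Total: 0 + 25 = 25 days.
25 mod 7 = 4, so 4 days before Sunday is Wednesday.

Wednesday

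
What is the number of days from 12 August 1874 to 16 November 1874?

96

August 1874: 31 − 12 = 19 days remain.
Then September (30), October (31): 30 + 31 = 61 days.
November 1–16, 1874: 16 days.
Total: 19 + 61 + 16 = 96 days.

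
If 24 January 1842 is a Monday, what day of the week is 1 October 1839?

Count forward from the earlier date (October 1, 1839) to the later (January 24, 1842):
Day-of-year of October 1, 1839: 274.
Day-of-year of January 24, 1842: 24.
1839 has 365 days, so 365 − 274 = 91 days remain in 1839.
Full years: 1840: 366; 1841: 365. Sum = 731.
Total: 91 + 731 + 24 = 846 days.
846 mod 7 = 6, so 6 days before Monday is Tuesday.

Tuesday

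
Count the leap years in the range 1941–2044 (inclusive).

26

Years divisible by 4: 1944, 1948, …, 2044 — 26 in all.
2000 is divisible by 400, so still leap.
No century exceptions apply. Count: 26.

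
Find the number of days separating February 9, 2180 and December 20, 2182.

1045

February 9, 2180 → February 9, 2181: 366 days (2180 is a leap year).
February 9, 2181 → February 9, 2182: 365 days.
February 2182: 28 − 9 = 19 days remain (2182 is not a leap year, so February has 28 days).
Then 9 full months totalling 275 days.
December 1–20, 2182: 20 days.
Residual: 314 days.
Total: 1045 days.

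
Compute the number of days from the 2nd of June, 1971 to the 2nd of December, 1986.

5662

Day-of-year of June 2, 1971: 153.
Day-of-year of December 2, 1986: 336.
1971 has 365 days, so 365 − 153 = 212 days remain in 1971.
Full years 1972–1985: 10 common + 4 leap = 10×365 + 4×366 = 5114 days.
Total: 212 + 5114 + 336 = 5662 days.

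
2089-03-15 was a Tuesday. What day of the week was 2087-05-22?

Thursday

Count forward from the earlier date (May 22, 2087) to the later (March 15, 2089):
May 22, 2087 → May 22, 2088: 366 days (2088 is a leap year).
May 2088: 31 − 22 = 9 days remain.
Then 9 full months totalling 273 days.
March 1–15, 2089: 15 days.
Residual: 297 days.
Total: 663 days.
663 mod 7 = 5, so 5 days before Tuesday is Thursday.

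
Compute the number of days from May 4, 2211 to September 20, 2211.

139

May 2211: 31 − 4 = 27 days remain.
Then June (30), July (31), August (31): 30 + 31 + 31 = 92 days.
September 1–20, 2211: 20 days.
Total: 27 + 92 + 20 = 139 days.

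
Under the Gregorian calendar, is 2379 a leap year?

2379 is not a leap year.

No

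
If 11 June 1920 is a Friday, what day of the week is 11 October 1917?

Count forward from the earlier date (October 11, 1917) to the later (June 11, 1920):
October 11, 1917 → October 11, 1918: 365 days.
October 11, 1918 → October 11, 1919: 365 days.
October 1919: 31 − 11 = 20 days remain.
Then November (30), December (31), January (31), February 1920 (29), March (31), April (30), May (31): 30 + 31 + 31 + 29 + 31 + 30 + 31 = 213 days.
June 1–11, 1920: 11 days.
Residual: 244 days.
Total: 974 days.
974 mod 7 = 1, so 1 day before Friday is Thursday.

Thursday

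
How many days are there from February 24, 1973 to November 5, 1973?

254

February 1973: 28 − 24 = 4 days remain (1973 is not a leap year, so February has 28 days).
Then March (31), April (30), May (31), June (30), July (31), August (31), September (30), October (31): 31 + 30 + 31 + 30 + 31 + 31 + 30 + 31 = 245 days.
November 1–5, 1973: 5 days.
Total: 4 + 245 + 5 = 254 days.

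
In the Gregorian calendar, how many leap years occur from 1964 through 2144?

45

Years divisible by 4: 1964, 1968, …, 2144 — 46 in all.
Of these, 2100 is divisible by 100 but not 400, so not leap.
2000 is divisible by 400, so still leap.
Leap years: 46 − 1 = 45.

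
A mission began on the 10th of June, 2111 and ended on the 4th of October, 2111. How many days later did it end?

June 2111: 30 − 10 = 20 days remain.
Then July (31), August (31), September (30): 31 + 31 + 30 = 92 days.
October 1–4, 2111: 4 days.
Total: 20 + 92 + 4 = 116 days.

116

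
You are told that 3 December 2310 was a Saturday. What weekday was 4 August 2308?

Count forward from the earlier date (August 4, 2308) to the later (December 3, 2310):
August 2308: 31 − 4 = 27 days remain.
Then 27 full months totalling 821 days.
December 1–3, 2310: 3 days.
Total: 27 + 821 + 3 = 851 days.
851 mod 7 = 4, so 4 days before Saturday is Tuesday.

Tuesday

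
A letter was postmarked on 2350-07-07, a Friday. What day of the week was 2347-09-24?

Wednesday

Count forward from the earlier date (September 24, 2347) to the later (July 7, 2350):
September 24, 2347 → September 24, 2348: 366 days (2348 is a leap year).
September 24, 2348 → September 24, 2349: 365 days.
September 2349: 30 − 24 = 6 days remain.
Then 9 full months totalling 273 days.
July 1–7, 2350: 7 days.
Residual: 286 days.
Total: 1017 days.
1017 mod 7 = 2, so 2 days before Friday is Wednesday.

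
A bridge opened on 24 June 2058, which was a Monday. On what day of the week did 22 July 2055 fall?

Thursday

Count forward from the earlier date (July 22, 2055) to the later (June 24, 2058):
Day-of-year of July 22, 2055: 203.
Day-of-year of June 24, 2058: 175.
2055 has 365 days, so 365 − 203 = 162 days remain in 2055.
Full years: 2056: 366; 2057: 365. Sum = 731.
Total: 162 + 731 + 175 = 1068 days.
1068 mod 7 = 4, so 4 days before Monday is Thursday.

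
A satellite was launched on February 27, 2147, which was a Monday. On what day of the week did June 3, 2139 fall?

Count forward from the earlier date (June 3, 2139) to the later (February 27, 2147):
Day-of-year of June 3, 2139: 154.
Day-of-year of February 27, 2147: 58.
2139 has 365 days, so 365 − 154 = 211 days remain in 2139.
Full years 2140–2146: 5 common + 2 leap = 5×365 + 2×366 = 2557 days.
Total: 211 + 2557 + 58 = 2826 days.
2826 mod 7 = 5, so 5 days before Monday is Wednesday.

Wednesday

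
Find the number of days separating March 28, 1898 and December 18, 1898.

March 1898: 31 − 28 = 3 days remain.
Then April (30), May (31), June (30), July (31), August (31), September (30), October (31), November (30): 30 + 31 + 30 + 31 + 31 + 30 + 31 + 30 = 244 days.
December 1–18, 1898: 18 days.
Total: 3 + 244 + 18 = 265 days.

265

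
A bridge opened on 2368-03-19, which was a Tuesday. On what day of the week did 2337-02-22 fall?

Count forward from the earlier date (February 22, 2337) to the later (March 19, 2368):
From February 22, 2337 to February 22, 2368: 31 years, of which 7 contain a Feb 29 — 24×365 + 7×366 = 11322 days.
February 2368: 29 − 22 = 7 days remain (2368 is a leap year, so February has 29 days).
March 1–19, 2368: 19 days.
Residual: 26 days.
Total: 11348 days.
11348 mod 7 = 1, so 1 day before Tuesday is Monday.

Monday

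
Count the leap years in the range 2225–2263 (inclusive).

Years divisible by 4 in [2225, 2263]: 2228, 2232, 2236, 2240, 2244, 2248, 2252, 2256, 2260.
No century exceptions apply. Count: 9.

9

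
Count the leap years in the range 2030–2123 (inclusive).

22

Years divisible by 4: 2032, 2036, …, 2120 — 23 in all.
Of these, 2100 is divisible by 100 but not 400, so not leap.
Leap years: 23 − 1 = 22.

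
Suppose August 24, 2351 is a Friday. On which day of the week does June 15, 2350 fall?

Count forward from the earlier date (June 15, 2350) to the later (August 24, 2351):
June 15, 2350 → June 15, 2351: 365 days.
June 2351: 30 − 15 = 15 days remain.
Then July (31): 31 days.
August 1–24, 2351: 24 days.
Residual: 70 days.
Total: 435 days.
435 mod 7 = 1, so 1 day before Friday is Thursday.

Thursday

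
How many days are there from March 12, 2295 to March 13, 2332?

13515

From March 12, 2295 to March 12, 2332: 37 years, of which 9 contain a Feb 29 — 28×365 + 9×366 = 13514 days.
(2300 is not a leap year (divisible by 100 but not 400).)
Within March 2332: 13 − 12 = 1 day.
Total: 13515 days.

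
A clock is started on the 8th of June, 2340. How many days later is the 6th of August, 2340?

June 2340: 30 − 8 = 22 days remain.
Then July (31): 31 days.
August 1–6, 2340: 6 days.
Total: 22 + 31 + 6 = 59 days.

59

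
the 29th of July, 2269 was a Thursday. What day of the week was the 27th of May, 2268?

Count forward from the earlier date (May 27, 2268) to the later (July 29, 2269):
Day-of-year of May 27, 2268: 148.
Day-of-year of July 29, 2269: 210.
2268 has 366 days, so 366 − 148 = 218 days remain in 2268.
Total: 218 + 210 = 428 days.
428 mod 7 = 1, so 1 day before Thursday is Wednesday.

Wednesday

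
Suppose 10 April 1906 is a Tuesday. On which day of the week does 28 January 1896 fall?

Count forward from the earlier date (January 28, 1896) to the later (April 10, 1906):
Day-of-year of January 28, 1896: 28.
Day-of-year of April 10, 1906: 100.
1896 has 366 days, so 366 − 28 = 338 days remain in 1896.
Full years 1897–1905: 8 common + 1 leap = 8×365 + 1×366 = 3286 days.
Total: 338 + 3286 + 100 = 3724 days.
3724 is a multiple of 7, so 28 January 1896 falls on the same weekday: Tuesday.

Tuesday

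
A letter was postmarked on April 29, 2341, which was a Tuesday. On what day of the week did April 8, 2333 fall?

Count forward from the earlier date (April 8, 2333) to the later (April 29, 2341):
Day-of-year of April 8, 2333: 98.
Day-of-year of April 29, 2341: 119.
2333 has 365 days, so 365 − 98 = 267 days remain in 2333.
Full years 2334–2340: 5 common + 2 leap = 5×365 + 2×366 = 2557 days.
Total: 267 + 2557 + 119 = 2943 days.
2943 mod 7 = 3, so 3 days before Tuesday is Saturday.

Saturday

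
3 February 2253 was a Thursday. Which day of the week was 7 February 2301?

From February 3, 2253 to February 3, 2301: 48 years, of which 11 contain a Feb 29 — 37×365 + 11×366 = 17531 days.
(2300 is not a leap year (divisible by 100 but not 400).)
Within February 2301: 7 − 3 = 4 days.
Total: 17535 days.
17535 is a multiple of 7, so 7 February 2301 falls on the same weekday: Thursday.

Thursday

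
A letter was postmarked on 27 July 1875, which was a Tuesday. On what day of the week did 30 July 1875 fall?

Friday

Within July 1875: 30 − 27 = 3 days.
3 mod 7 = 3, so 3 days after Tuesday is Friday.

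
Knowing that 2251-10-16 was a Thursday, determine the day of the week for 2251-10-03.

Friday

Count forward from the earlier date (October 3, 2251) to the later (October 16, 2251):
Within October 2251: 16 − 3 = 13 days.
13 mod 7 = 6, so 6 days before Thursday is Friday.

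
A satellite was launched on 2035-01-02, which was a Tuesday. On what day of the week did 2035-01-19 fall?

Friday

Within January 2035: 19 − 2 = 17 days.
17 mod 7 = 3, so 3 days after Tuesday is Friday.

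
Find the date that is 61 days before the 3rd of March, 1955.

the 1st of January, 1955

Count 61 days before March 3, 1955:
January 1955: 31 − 1 = 30 days remain.
Then February 1955 (28): 28 days.
March 1–3, 1955: 3 days.
Total: 30 + 28 + 3 = 61 days.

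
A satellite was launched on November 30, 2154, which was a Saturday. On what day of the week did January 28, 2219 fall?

Day-of-year of November 30, 2154: 334.
Day-of-year of January 28, 2219: 28.
2154 has 365 days, so 365 − 334 = 31 days remain in 2154.
Full years 2155–2218: 49 common + 15 leap = 49×365 + 15×366 = 23375 days.
Total: 31 + 23375 + 28 = 23434 days.
23434 mod 7 = 5, so 5 days after Saturday is Thursday.

Thursday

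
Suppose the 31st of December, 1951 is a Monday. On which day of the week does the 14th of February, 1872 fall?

Count forward from the earlier date (February 14, 1872) to the later (December 31, 1951):
Day-of-year of February 14, 1872: 45.
Day-of-year of December 31, 1951: 365.
1872 has 366 days, so 366 − 45 = 321 days remain in 1872.
Full years 1873–1950: 60 common + 18 leap = 60×365 + 18×366 = 28488 days.
Total: 321 + 28488 + 365 = 29174 days.
29174 mod 7 = 5, so 5 days before Monday is Wednesday.

Wednesday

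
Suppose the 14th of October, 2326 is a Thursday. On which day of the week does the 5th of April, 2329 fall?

Friday

Day-of-year of October 14, 2326: 287.
Day-of-year of April 5, 2329: 95.
2326 has 365 days, so 365 − 287 = 78 days remain in 2326.
Full years: 2327: 365; 2328: 366. Sum = 731.
Total: 78 + 731 + 95 = 904 days.
904 mod 7 = 1, so 1 day after Thursday is Friday.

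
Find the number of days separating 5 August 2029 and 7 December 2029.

124

August 2029: 31 − 5 = 26 days remain.
Then September (30), October (31), November (30): 30 + 31 + 30 = 91 days.
December 1–7, 2029: 7 days.
Total: 26 + 91 + 7 = 124 days.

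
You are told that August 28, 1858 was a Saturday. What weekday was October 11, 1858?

August 1858: 31 − 28 = 3 days remain.
Then September (30): 30 days.
October 1–11, 1858: 11 days.
Total: 3 + 30 + 11 = 44 days.
44 mod 7 = 2, so 2 days after Saturday is Monday.

Monday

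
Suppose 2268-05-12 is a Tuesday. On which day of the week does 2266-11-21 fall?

Wednesday

Count forward from the earlier date (November 21, 2266) to the later (May 12, 2268):
Day-of-year of November 21, 2266: 325.
Day-of-year of May 12, 2268: 133.
2266 has 365 days, so 365 − 325 = 40 days remain in 2266.
Full years: 2267: 365. Sum = 365.
Total: 40 + 365 + 133 = 538 days.
538 mod 7 = 6, so 6 days before Tuesday is Wednesday.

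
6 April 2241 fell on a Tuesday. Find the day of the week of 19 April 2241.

Within April 2241: 19 − 6 = 13 days.
13 mod 7 = 6, so 6 days after Tuesday is Monday.

Monday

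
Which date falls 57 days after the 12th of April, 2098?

the 8th of June, 2098

Count 57 days after April 12, 2098:
April 2098: 30 − 12 = 18 days remain.
Then May (31): 31 days.
June 1–8, 2098: 8 days.
Total: 18 + 31 + 8 = 57 days.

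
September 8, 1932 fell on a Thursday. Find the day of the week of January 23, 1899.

Monday

Count forward from the earlier date (January 23, 1899) to the later (September 8, 1932):
From January 23, 1899 to January 23, 1932: 33 years, of which 7 contain a Feb 29 — 26×365 + 7×366 = 12052 days.
(1900 is not a leap year (divisible by 100 but not 400).)
January 1932: 31 − 23 = 8 days remain.
Then February 1932 (29), March (31), April (30), May (31), June (30), July (31), August (31): 29 + 31 + 30 + 31 + 30 + 31 + 31 = 213 days.
September 1–8, 1932: 8 days.
Residual: 229 days.
Total: 12281 days.
12281 mod 7 = 3, so 3 days before Thursday is Monday.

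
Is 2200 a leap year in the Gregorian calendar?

2200 is not a leap year (divisible by 100 but not 400).

No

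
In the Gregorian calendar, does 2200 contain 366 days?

No

2200 is not a leap year (divisible by 100 but not 400).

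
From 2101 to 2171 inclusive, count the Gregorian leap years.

17

Years divisible by 4: 2104, 2108, …, 2168 — 17 in all.
No century exceptions apply. Count: 17.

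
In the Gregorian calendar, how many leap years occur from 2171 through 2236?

Years divisible by 4: 2172, 2176, …, 2236 — 17 in all.
Of these, 2200 is divisible by 100 but not 400, so not leap.
Leap years: 17 − 1 = 16.

16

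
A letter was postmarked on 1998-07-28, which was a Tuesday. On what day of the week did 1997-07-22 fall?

Tuesday

Count forward from the earlier date (July 22, 1997) to the later (July 28, 1998):
Day-of-year of July 22, 1997: 203.
Day-of-year of July 28, 1998: 209.
1997 has 365 days, so 365 − 203 = 162 days remain in 1997.
Total: 162 + 209 = 371 days.
371 is a multiple of 7, so 1997-07-22 falls on the same weekday: Tuesday.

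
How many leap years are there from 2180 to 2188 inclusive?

3

Years divisible by 4 in [2180, 2188]: 2180, 2184, 2188.
No century exceptions apply. Count: 3.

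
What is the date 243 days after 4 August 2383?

3 April 2384

Count 243 days after August 4, 2383:
August 2383: 31 − 4 = 27 days remain.
Then September (30), October (31), November (30), December (31), January (31), February 2384 (29), March (31): 30 + 31 + 30 + 31 + 31 + 29 + 31 = 213 days.
April 1–3, 2384: 3 days.
Residual: 243 days.
Total: 243 days.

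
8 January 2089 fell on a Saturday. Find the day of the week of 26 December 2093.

Saturday

Day-of-year of January 8, 2089: 8.
Day-of-year of December 26, 2093: 360.
2089 has 365 days, so 365 − 8 = 357 days remain in 2089.
Full years: 2090: 365; 2091: 365; 2092: 366. Sum = 1096.
Total: 357 + 1096 + 360 = 1813 days.
1813 is a multiple of 7, so 26 December 2093 falls on the same weekday: Saturday.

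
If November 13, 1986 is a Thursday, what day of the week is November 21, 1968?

Count forward from the earlier date (November 21, 1968) to the later (November 13, 1986):
From November 21, 1968 to November 21, 1985: 17 years, of which 4 contain a Feb 29 — 13×365 + 4×366 = 6209 days.
November 1985: 30 − 21 = 9 days remain.
Then 11 full months totalling 335 days.
November 1–13, 1986: 13 days.
Residual: 357 days.
Total: 6566 days.
6566 is a multiple of 7, so November 21, 1968 falls on the same weekday: Thursday.

Thursday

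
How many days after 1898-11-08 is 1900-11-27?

749

November 8, 1898 → November 8, 1899: 365 days.
November 8, 1899 → November 8, 1900: 365 days (1900 is not a leap year (divisible by 100 but not 400)).
Within November 1900: 27 − 8 = 19 days.
Total: 749 days.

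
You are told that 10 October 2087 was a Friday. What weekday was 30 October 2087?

Within October 2087: 30 − 10 = 20 days.
20 mod 7 = 6, so 6 days after Friday is Thursday.

Thursday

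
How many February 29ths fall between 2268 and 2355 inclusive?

Years divisible by 4: 2268, 2272, …, 2352 — 22 in all.
Of these, 2300 is divisible by 100 but not 400, so not leap.
Leap years: 22 − 1 = 21.

21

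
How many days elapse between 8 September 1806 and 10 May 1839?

Day-of-year of September 8, 1806: 251.
Day-of-year of May 10, 1839: 130.
1806 has 365 days, so 365 − 251 = 114 days remain in 1806.
Full years 1807–1838: 24 common + 8 leap = 24×365 + 8×366 = 11688 days.
Total: 114 + 11688 + 130 = 11932 days.

11932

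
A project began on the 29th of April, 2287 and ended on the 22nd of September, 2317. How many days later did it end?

From April 29, 2287 to April 29, 2317: 30 years, of which 7 contain a Feb 29 — 23×365 + 7×366 = 10957 days.
(2300 is not a leap year (divisible by 100 but not 400).)
April 2317: 30 − 29 = 1 day remains.
Then May (31), June (30), July (31), August (31): 31 + 30 + 31 + 31 = 123 days.
September 1–22, 2317: 22 days.
Residual: 146 days.
Total: 11103 days.

11103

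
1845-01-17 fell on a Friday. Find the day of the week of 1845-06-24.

Tuesday

January 1845: 31 − 17 = 14 days remain.
Then February 1845 (28), March (31), April (30), May (31): 28 + 31 + 30 + 31 = 120 days.
June 1–24, 1845: 24 days.
Total: 14 + 120 + 24 = 158 days.
158 mod 7 = 4, so 4 days after Friday is Tuesday.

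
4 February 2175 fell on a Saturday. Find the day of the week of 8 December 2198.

Saturday

From February 4, 2175 to February 4, 2198: 23 years, of which 6 contain a Feb 29 — 17×365 + 6×366 = 8401 days.
February 2198: 28 − 4 = 24 days remain (2198 is not a leap year, so February has 28 days).
Then 9 full months totalling 275 days.
December 1–8, 2198: 8 days.
Residual: 307 days.
Total: 8708 days.
8708 is a multiple of 7, so 8 December 2198 falls on the same weekday: Saturday.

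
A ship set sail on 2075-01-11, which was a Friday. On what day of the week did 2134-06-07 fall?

Day-of-year of January 11, 2075: 11.
Day-of-year of June 7, 2134: 158.
2075 has 365 days, so 365 − 11 = 354 days remain in 2075.
Full years 2076–2133: 44 common + 14 leap = 44×365 + 14×366 = 21184 days.
Total: 354 + 21184 + 158 = 21696 days.
21696 mod 7 = 3, so 3 days after Friday is Monday.

Monday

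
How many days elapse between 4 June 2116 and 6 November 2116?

155

June 2116: 30 − 4 = 26 days remain.
Then July (31), August (31), September (30), October (31): 31 + 31 + 30 + 31 = 123 days.
November 1–6, 2116: 6 days.
Total: 26 + 123 + 6 = 155 days.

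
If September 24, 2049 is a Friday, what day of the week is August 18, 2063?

Saturday

From September 24, 2049 to September 24, 2062: 13 years, of which 3 contain a Feb 29 — 10×365 + 3×366 = 4748 days.
September 2062: 30 − 24 = 6 days remain.
Then 10 full months totalling 304 days.
August 1–18, 2063: 18 days.
Residual: 328 days.
Total: 5076 days.
5076 mod 7 = 1, so 1 day after Friday is Saturday.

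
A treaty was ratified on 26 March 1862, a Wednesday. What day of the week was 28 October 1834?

Count forward from the earlier date (October 28, 1834) to the later (March 26, 1862):
Day-of-year of October 28, 1834: 301.
Day-of-year of March 26, 1862: 85.
1834 has 365 days, so 365 − 301 = 64 days remain in 1834.
Full years 1835–1861: 20 common + 7 leap = 20×365 + 7×366 = 9862 days.
Total: 64 + 9862 + 85 = 10011 days.
10011 mod 7 = 1, so 1 day before Wednesday is Tuesday.

Tuesday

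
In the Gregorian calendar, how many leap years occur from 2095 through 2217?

Years divisible by 4: 2096, 2100, …, 2216 — 31 in all.
Of these, 2100, 2200 are divisible by 100 but not 400, so not leap.
Leap years: 31 − 2 = 29.

29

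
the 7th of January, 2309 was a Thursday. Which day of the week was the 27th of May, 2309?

Thursday

January 2309: 31 − 7 = 24 days remain.
Then February 2309 (28), March (31), April (30): 28 + 31 + 30 = 89 days.
May 1–27, 2309: 27 days.
Total: 24 + 89 + 27 = 140 days.
140 is a multiple of 7, so the 27th of May, 2309 falls on the same weekday: Thursday.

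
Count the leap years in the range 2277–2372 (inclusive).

23

Years divisible by 4: 2280, 2284, …, 2372 — 24 in all.
Of these, 2300 is divisible by 100 but not 400, so not leap.
Leap years: 24 − 1 = 23.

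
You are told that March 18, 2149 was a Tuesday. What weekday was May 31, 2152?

Wednesday

March 18, 2149 → March 18, 2150: 365 days.
March 18, 2150 → March 18, 2151: 365 days.
March 18, 2151 → March 18, 2152: 366 days (2152 is a leap year).
March 2152: 31 − 18 = 13 days remain.
Then April (30): 30 days.
May 1–31, 2152: 31 days.
Residual: 74 days.
Total: 1170 days.
1170 mod 7 = 1, so 1 day after Tuesday is Wednesday.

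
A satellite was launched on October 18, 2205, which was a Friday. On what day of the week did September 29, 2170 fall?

Count forward from the earlier date (September 29, 2170) to the later (October 18, 2205):
From September 29, 2170 to September 29, 2205: 35 years, of which 8 contain a Feb 29 — 27×365 + 8×366 = 12783 days.
(2200 is not a leap year (divisible by 100 but not 400).)
September 2205: 30 − 29 = 1 day remains.
October 1–18, 2205: 18 days.
Residual: 19 days.
Total: 12802 days.
12802 mod 7 = 6, so 6 days before Friday is Saturday.

Saturday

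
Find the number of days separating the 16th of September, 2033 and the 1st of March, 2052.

6741

Day-of-year of September 16, 2033: 259.
Day-of-year of March 1, 2052: 61.
2033 has 365 days, so 365 − 259 = 106 days remain in 2033.
Full years 2034–2051: 14 common + 4 leap = 14×365 + 4×366 = 6574 days.
Total: 106 + 6574 + 61 = 6741 days.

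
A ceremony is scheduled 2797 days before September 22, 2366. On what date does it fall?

January 25, 2359

Count 2797 days before September 22, 2366:
From January 25, 2359 to January 25, 2366: 7 years, of which 2 contain a Feb 29 — 5×365 + 2×366 = 2557 days.
January 2366: 31 − 25 = 6 days remain.
Then February 2366 (28), March (31), April (30), May (31), June (30), July (31), August (31): 28 + 31 + 30 + 31 + 30 + 31 + 31 = 212 days.
September 1–22, 2366: 22 days.
Residual: 240 days.
Total: 2797 days.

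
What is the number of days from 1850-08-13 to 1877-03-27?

9723

From August 13, 1850 to August 13, 1876: 26 years, of which 7 contain a Feb 29 — 19×365 + 7×366 = 9497 days.
August 1876: 31 − 13 = 18 days remain.
Then September (30), October (31), November (30), December (31), January (31), February 1877 (28): 30 + 31 + 30 + 31 + 31 + 28 = 181 days.
March 1–27, 1877: 27 days.
Residual: 226 days.
Total: 9723 days.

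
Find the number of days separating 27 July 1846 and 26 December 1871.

9283

Day-of-year of July 27, 1846: 208.
Day-of-year of December 26, 1871: 360.
1846 has 365 days, so 365 − 208 = 157 days remain in 1846.
Full years 1847–1870: 18 common + 6 leap = 18×365 + 6×366 = 8766 days.
Total: 157 + 8766 + 360 = 9283 days.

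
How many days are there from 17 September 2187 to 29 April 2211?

Day-of-year of September 17, 2187: 260.
Day-of-year of April 29, 2211: 119.
2187 has 365 days, so 365 − 260 = 105 days remain in 2187.
Full years 2188–2210: 18 common + 5 leap = 18×365 + 5×366 = 8400 days.
Total: 105 + 8400 + 119 = 8624 days.

8624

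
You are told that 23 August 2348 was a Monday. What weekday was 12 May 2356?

Saturday

Day-of-year of August 23, 2348: 236.
Day-of-year of May 12, 2356: 133.
2348 has 366 days, so 366 − 236 = 130 days remain in 2348.
Full years 2349–2355: 6 common + 1 leap = 6×365 + 1×366 = 2556 days.
Total: 130 + 2556 + 133 = 2819 days.
2819 mod 7 = 5, so 5 days after Monday is Saturday.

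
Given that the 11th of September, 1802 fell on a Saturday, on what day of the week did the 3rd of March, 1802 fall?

Wednesday

Count forward from the earlier date (March 3, 1802) to the later (September 11, 1802):
March 1802: 31 − 3 = 28 days remain.
Then April (30), May (31), June (30), July (31), August (31): 30 + 31 + 30 + 31 + 31 = 153 days.
September 1–11, 1802: 11 days.
Total: 28 + 153 + 11 = 192 days.
192 mod 7 = 3, so 3 days before Saturday is Wednesday.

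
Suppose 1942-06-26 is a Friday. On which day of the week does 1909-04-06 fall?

Count forward from the earlier date (April 6, 1909) to the later (June 26, 1942):
From April 6, 1909 to April 6, 1942: 33 years, of which 8 contain a Feb 29 — 25×365 + 8×366 = 12053 days.
April 1942: 30 − 6 = 24 days remain.
Then May (31): 31 days.
June 1–26, 1942: 26 days.
Residual: 81 days.
Total: 12134 days.
12134 mod 7 = 3, so 3 days before Friday is Tuesday.

Tuesday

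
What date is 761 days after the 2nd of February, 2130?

the 4th of March, 2132

Count 761 days after February 2, 2130:
February 2130: 28 − 2 = 26 days remain (2130 is not a leap year, so February has 28 days).
Then 24 full months totalling 731 days.
March 1–4, 2132: 4 days.
Total: 26 + 731 + 4 = 761 days.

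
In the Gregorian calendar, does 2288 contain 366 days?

Yes

2288 is a leap year.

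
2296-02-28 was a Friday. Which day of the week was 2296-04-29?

February 2296: 29 − 28 = 1 day remains (2296 is a leap year, so February has 29 days).
Then March (31): 31 days.
April 1–29, 2296: 29 days.
Total: 1 + 31 + 29 = 61 days.
61 mod 7 = 5, so 5 days after Friday is Wednesday.

Wednesday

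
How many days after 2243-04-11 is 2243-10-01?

April 2243: 30 − 11 = 19 days remain.
Then May (31), June (30), July (31), August (31), September (30): 31 + 30 + 31 + 31 + 30 = 153 days.
October 1, 2243: 1 day.
Total: 19 + 153 + 1 = 173 days.

173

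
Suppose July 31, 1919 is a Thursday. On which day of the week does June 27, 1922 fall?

Tuesday

Day-of-year of July 31, 1919: 212.
Day-of-year of June 27, 1922: 178.
1919 has 365 days, so 365 − 212 = 153 days remain in 1919.
Full years: 1920: 366; 1921: 365. Sum = 731.
Total: 153 + 731 + 178 = 1062 days.
1062 mod 7 = 5, so 5 days after Thursday is Tuesday.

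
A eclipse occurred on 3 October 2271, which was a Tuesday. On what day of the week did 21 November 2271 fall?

Tuesday

October 2271: 31 − 3 = 28 days remain.
November 1–21, 2271: 21 days.
Total: 28 + 21 = 49 days.
49 is a multiple of 7, so 21 November 2271 falls on the same weekday: Tuesday.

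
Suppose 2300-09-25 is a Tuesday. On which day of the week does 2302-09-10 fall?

Wednesday

September 2300: 30 − 25 = 5 days remain.
Then 23 full months totalling 700 days.
September 1–10, 2302: 10 days.
Total: 5 + 700 + 10 = 715 days.
715 mod 7 = 1, so 1 day after Tuesday is Wednesday.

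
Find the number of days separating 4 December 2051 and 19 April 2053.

December 4, 2051 → December 4, 2052: 366 days (2052 is a leap year).
December 2052: 31 − 4 = 27 days remain.
Then January (31), February 2053 (28), March (31): 31 + 28 + 31 = 90 days.
April 1–19, 2053: 19 days.
Residual: 136 days.
Total: 502 days.

502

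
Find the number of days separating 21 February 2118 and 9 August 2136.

6744

From February 21, 2118 to February 21, 2136: 18 years, of which 4 contain a Feb 29 — 14×365 + 4×366 = 6574 days.
February 2136: 29 − 21 = 8 days remain (2136 is a leap year, so February has 29 days).
Then March (31), April (30), May (31), June (30), July (31): 31 + 30 + 31 + 30 + 31 = 153 days.
August 1–9, 2136: 9 days.
Residual: 170 days.
Total: 6744 days.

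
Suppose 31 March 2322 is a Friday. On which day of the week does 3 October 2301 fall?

Thursday

Count forward from the earlier date (October 3, 2301) to the later (March 31, 2322):
From October 3, 2301 to October 3, 2321: 20 years, of which 5 contain a Feb 29 — 15×365 + 5×366 = 7305 days.
October 2321: 31 − 3 = 28 days remain.
Then November (30), December (31), January (31), February 2322 (28): 30 + 31 + 31 + 28 = 120 days.
March 1–31, 2322: 31 days.
Residual: 179 days.
Total: 7484 days.
7484 mod 7 = 1, so 1 day before Friday is Thursday.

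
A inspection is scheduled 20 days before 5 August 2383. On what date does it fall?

16 July 2383

Count 20 days before August 5, 2383:
July 2383: 31 − 16 = 15 days remain.
August 1–5, 2383: 5 days.
Total: 15 + 5 = 20 days.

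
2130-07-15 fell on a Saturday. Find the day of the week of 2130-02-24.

Count forward from the earlier date (February 24, 2130) to the later (July 15, 2130):
February 2130: 28 − 24 = 4 days remain (2130 is not a leap year, so February has 28 days).
Then March (31), April (30), May (31), June (30): 31 + 30 + 31 + 30 = 122 days.
July 1–15, 2130: 15 days.
Total: 4 + 122 + 15 = 141 days.
141 mod 7 = 1, so 1 day before Saturday is Friday.

Friday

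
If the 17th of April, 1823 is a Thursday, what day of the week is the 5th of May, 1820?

Friday

Count forward from the earlier date (May 5, 1820) to the later (April 17, 1823):
Day-of-year of May 5, 1820: 126.
Day-of-year of April 17, 1823: 107.
1820 has 366 days, so 366 − 126 = 240 days remain in 1820.
Full years: 1821: 365; 1822: 365. Sum = 730.
Total: 240 + 730 + 107 = 1077 days.
1077 mod 7 = 6, so 6 days before Thursday is Friday.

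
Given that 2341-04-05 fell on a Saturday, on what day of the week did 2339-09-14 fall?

Thursday

Count forward from the earlier date (September 14, 2339) to the later (April 5, 2341):
Day-of-year of September 14, 2339: 257.
Day-of-year of April 5, 2341: 95.
2339 has 365 days, so 365 − 257 = 108 days remain in 2339.
Full years: 2340: 366. Sum = 366.
Total: 108 + 366 + 95 = 569 days.
569 mod 7 = 2, so 2 days before Saturday is Thursday.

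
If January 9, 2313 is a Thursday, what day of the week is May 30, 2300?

Wednesday

Count forward from the earlier date (May 30, 2300) to the later (January 9, 2313):
From May 30, 2300 to May 30, 2312: 12 years, of which 3 contain a Feb 29 — 9×365 + 3×366 = 4383 days.
May 2312: 31 − 30 = 1 day remains.
Then June (30), July (31), August (31), September (30), October (31), November (30), December (31): 30 + 31 + 31 + 30 + 31 + 30 + 31 = 214 days.
January 1–9, 2313: 9 days.
Residual: 224 days.
Total: 4607 days.
4607 mod 7 = 1, so 1 day before Thursday is Wednesday.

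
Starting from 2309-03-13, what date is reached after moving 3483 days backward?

2299-08-29

Count 3483 days before March 13, 2309:
From August 29, 2299 to August 29, 2308: 9 years, of which 2 contain a Feb 29 — 7×365 + 2×366 = 3287 days.
(2300 is not a leap year (divisible by 100 but not 400).)
August 2308: 31 − 29 = 2 days remain.
Then September (30), October (31), November (30), December (31), January (31), February 2309 (28): 30 + 31 + 30 + 31 + 31 + 28 = 181 days.
March 1–13, 2309: 13 days.
Residual: 196 days.
Total: 3483 days.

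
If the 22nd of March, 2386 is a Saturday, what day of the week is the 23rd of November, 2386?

Sunday

March 2386: 31 − 22 = 9 days remain.
Then April (30), May (31), June (30), July (31), August (31), September (30), October (31): 30 + 31 + 30 + 31 + 31 + 30 + 31 = 214 days.
November 1–23, 2386: 23 days.
Total: 9 + 214 + 23 = 246 days.
246 mod 7 = 1, so 1 day after Saturday is Sunday.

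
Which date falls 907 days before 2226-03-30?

2223-10-05

Count 907 days before March 30, 2226:
October 5, 2223 → October 5, 2224: 366 days (2224 is a leap year).
October 5, 2224 → October 5, 2225: 365 days.
October 2225: 31 − 5 = 26 days remain.
Then November (30), December (31), January (31), February 2226 (28): 30 + 31 + 31 + 28 = 120 days.
March 1–30, 2226: 30 days.
Residual: 176 days.
Total: 907 days.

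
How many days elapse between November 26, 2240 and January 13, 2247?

2239

Day-of-year of November 26, 2240: 331.
Day-of-year of January 13, 2247: 13.
2240 has 366 days, so 366 − 331 = 35 days remain in 2240.
Full years: 2241: 365; 2242: 365; 2243: 365; 2244: 366; 2245: 365; 2246: 365. Sum = 2191.
Total: 35 + 2191 + 13 = 2239 days.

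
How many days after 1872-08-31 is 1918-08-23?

16792

Day-of-year of August 31, 1872: 244.
Day-of-year of August 23, 1918: 235.
1872 has 366 days, so 366 − 244 = 122 days remain in 1872.
Full years 1873–1917: 35 common + 10 leap = 35×365 + 10×366 = 16435 days.
Total: 122 + 16435 + 235 = 16792 days.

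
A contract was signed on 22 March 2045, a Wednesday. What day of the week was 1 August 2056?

Tuesday

From March 22, 2045 to March 22, 2056: 11 years, of which 3 contain a Feb 29 — 8×365 + 3×366 = 4018 days.
March 2056: 31 − 22 = 9 days remain.
Then April (30), May (31), June (30), July (31): 30 + 31 + 30 + 31 = 122 days.
August 1, 2056: 1 day.
Residual: 132 days.
Total: 4150 days.
4150 mod 7 = 6, so 6 days after Wednesday is Tuesday.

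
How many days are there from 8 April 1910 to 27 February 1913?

1056

April 8, 1910 → April 8, 1911: 365 days.
April 8, 1911 → April 8, 1912: 366 days (1912 is a leap year).
April 1912: 30 − 8 = 22 days remain.
Then 9 full months totalling 276 days.
February 1–27, 1913: 27 days (1913 is not a leap year).
Residual: 325 days.
Total: 1056 days.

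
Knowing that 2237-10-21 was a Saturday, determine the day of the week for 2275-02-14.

From October 21, 2237 to October 21, 2274: 37 years, of which 9 contain a Feb 29 — 28×365 + 9×366 = 13514 days.
October 2274: 31 − 21 = 10 days remain.
Then November (30), December (31), January (31): 30 + 31 + 31 = 92 days.
February 1–14, 2275: 14 days (2275 is not a leap year).
Residual: 116 days.
Total: 13630 days.
13630 mod 7 = 1, so 1 day after Saturday is Sunday.

Sunday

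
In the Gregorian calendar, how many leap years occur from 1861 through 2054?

Years divisible by 4: 1864, 1868, …, 2052 — 48 in all.
Of these, 1900 is divisible by 100 but not 400, so not leap.
2000 is divisible by 400, so still leap.
Leap years: 48 − 1 = 47.

47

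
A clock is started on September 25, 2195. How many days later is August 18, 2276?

29547

From September 25, 2195 to September 25, 2275: 80 years, of which 19 contain a Feb 29 — 61×365 + 19×366 = 29219 days.
(2200 is not a leap year (divisible by 100 but not 400).)
September 2275: 30 − 25 = 5 days remain.
Then 10 full months totalling 305 days.
August 1–18, 2276: 18 days.
Residual: 328 days.
Total: 29547 days.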